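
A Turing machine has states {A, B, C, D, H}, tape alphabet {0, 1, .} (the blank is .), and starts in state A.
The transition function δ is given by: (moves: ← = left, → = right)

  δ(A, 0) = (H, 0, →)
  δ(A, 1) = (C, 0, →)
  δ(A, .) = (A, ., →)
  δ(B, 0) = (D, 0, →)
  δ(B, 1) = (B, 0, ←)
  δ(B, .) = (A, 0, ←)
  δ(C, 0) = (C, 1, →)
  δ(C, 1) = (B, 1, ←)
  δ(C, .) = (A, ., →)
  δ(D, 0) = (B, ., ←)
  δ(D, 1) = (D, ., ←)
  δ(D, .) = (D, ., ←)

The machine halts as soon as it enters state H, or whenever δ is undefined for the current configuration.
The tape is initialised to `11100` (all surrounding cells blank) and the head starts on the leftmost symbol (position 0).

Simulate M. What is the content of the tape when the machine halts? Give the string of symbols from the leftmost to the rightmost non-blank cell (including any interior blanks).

0..100

A | ..[1]1100   read 1 → write 0, move →, go to C
C | ..0[1]100   read 1 → write 1, move ←, go to B
B | ..[0]1100   read 0 → write 0, move →, go to D
D | ..0[1]100   read 1 → write ., move ←, go to D
D | ..[0].100   read 0 → write ., move ←, go to B
B | .[.]..100   read . → write 0, move ←, go to A
A | [.]0..100   read . → write ., move →, go to A
A | .[0]..100   read 0 → write 0, move →, go to H
H | .0[.].100
The non-blank tape span at halt is 0..100.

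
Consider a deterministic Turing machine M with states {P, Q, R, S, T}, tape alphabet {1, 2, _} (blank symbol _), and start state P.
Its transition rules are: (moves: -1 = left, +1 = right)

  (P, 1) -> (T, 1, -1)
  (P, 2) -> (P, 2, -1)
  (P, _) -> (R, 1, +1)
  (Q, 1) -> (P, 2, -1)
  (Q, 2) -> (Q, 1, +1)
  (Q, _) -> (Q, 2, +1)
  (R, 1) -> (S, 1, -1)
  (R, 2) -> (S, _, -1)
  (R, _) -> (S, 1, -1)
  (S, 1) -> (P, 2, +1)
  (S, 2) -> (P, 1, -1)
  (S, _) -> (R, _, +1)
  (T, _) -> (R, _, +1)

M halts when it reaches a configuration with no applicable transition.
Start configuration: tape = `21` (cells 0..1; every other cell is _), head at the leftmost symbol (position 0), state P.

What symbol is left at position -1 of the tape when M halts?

P | _[2]1   read 2 → write 2, move -1, go to P
P | [_]21   read _ → write 1, move +1, go to R
R | 1[2]1   read 2 → write _, move -1, go to S
S | [1]_1   read 1 → write 2, move +1, go to P
P | 2[_]1   read _ → write 1, move +1, go to R
R | 21[1]   read 1 → write 1, move -1, go to S
S | 2[1]1   read 1 → write 2, move +1, go to P
P | 22[1]   read 1 → write 1, move -1, go to T
T | 2[2]1
Cell -1 holds 2 when M halts.

2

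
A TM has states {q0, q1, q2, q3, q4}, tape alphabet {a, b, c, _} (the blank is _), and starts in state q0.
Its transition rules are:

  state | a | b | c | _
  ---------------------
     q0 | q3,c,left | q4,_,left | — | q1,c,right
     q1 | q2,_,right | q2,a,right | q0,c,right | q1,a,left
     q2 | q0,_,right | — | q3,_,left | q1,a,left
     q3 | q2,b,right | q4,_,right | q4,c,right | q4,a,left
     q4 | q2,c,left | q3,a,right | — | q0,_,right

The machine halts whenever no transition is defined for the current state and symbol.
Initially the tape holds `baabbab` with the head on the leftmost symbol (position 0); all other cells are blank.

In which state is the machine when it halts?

q4

q0 | _[b]aabbab_   read b → write _, move left, go to q4
q4 | [_]_aabbab_   read _ → write _, move right, go to q0
q0 | _[_]aabbab_   read _ → write c, move right, go to q1
q1 | _c[a]abbab_   read a → write _, move right, go to q2
q2 | _c_[a]bbab_   read a → write _, move right, go to q0
q0 | _c__[b]bab_   read b → write _, move left, go to q4
q4 | _c_[_]_bab_   read _ → write _, move right, go to q0
q0 | _c__[_]bab_   read _ → write c, move right, go to q1
q1 | _c__c[b]ab_   read b → write a, move right, go to q2
q2 | _c__ca[a]b_   read a → write _, move right, go to q0
q0 | _c__ca_[b]_   read b → write _, move left, go to q4
q4 | _c__ca[_]__   read _ → write _, move right, go to q0
q0 | _c__ca_[_]_   read _ → write c, move right, go to q1
q1 | _c__ca_c[_]   read _ → write a, move left, go to q1
q1 | _c__ca_[c]a   read c → write c, move right, go to q0
q0 | _c__ca_c[a]   read a → write c, move left, go to q3
q3 | _c__ca_[c]c   read c → write c, move right, go to q4
q4 | _c__ca_c[c]
No transition is defined for (q4, c); M halts in state q4.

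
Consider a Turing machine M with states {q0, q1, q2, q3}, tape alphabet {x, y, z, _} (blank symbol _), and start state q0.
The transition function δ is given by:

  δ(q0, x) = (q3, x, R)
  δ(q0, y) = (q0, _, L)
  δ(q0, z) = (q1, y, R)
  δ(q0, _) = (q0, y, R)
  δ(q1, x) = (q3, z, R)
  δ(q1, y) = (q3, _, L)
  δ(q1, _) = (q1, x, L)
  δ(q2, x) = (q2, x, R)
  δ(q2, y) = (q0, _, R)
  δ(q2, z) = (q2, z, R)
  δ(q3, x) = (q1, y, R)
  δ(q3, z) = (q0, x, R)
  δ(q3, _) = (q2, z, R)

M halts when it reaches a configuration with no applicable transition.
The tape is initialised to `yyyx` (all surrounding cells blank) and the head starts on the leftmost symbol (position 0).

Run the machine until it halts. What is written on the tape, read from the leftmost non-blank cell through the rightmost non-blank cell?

state=q0 head=0 tape=___[y]yyx__   (q0,y)→(q0,_,L)
state=q0 head=-1 tape=__[_]_yyx__   (q0,_)→(q0,y,R)
state=q0 head=0 tape=__y[_]yyx__   (q0,_)→(q0,y,R)
state=q0 head=1 tape=__yy[y]yx__   (q0,y)→(q0,_,L)
state=q0 head=0 tape=__y[y]_yx__   (q0,y)→(q0,_,L)
state=q0 head=-1 tape=__[y]__yx__   (q0,y)→(q0,_,L)
state=q0 head=-2 tape=_[_]___yx__   (q0,_)→(q0,y,R)
state=q0 head=-1 tape=_y[_]__yx__   (q0,_)→(q0,y,R)
state=q0 head=0 tape=_yy[_]_yx__   (q0,_)→(q0,y,R)
state=q0 head=1 tape=_yyy[_]yx__   (q0,_)→(q0,y,R)
state=q0 head=2 tape=_yyyy[y]x__   (q0,y)→(q0,_,L)
state=q0 head=1 tape=_yyy[y]_x__   (q0,y)→(q0,_,L)
state=q0 head=0 tape=_yy[y]__x__   (q0,y)→(q0,_,L)
state=q0 head=-1 tape=_y[y]___x__   (q0,y)→(q0,_,L)
state=q0 head=-2 tape=_[y]____x__   (q0,y)→(q0,_,L)
state=q0 head=-3 tape=[_]_____x__   (q0,_)→(q0,y,R)
state=q0 head=-2 tape=y[_]____x__   (q0,_)→(q0,y,R)
state=q0 head=-1 tape=yy[_]___x__   (q0,_)→(q0,y,R)
state=q0 head=0 tape=yyy[_]__x__   (q0,_)→(q0,y,R)
state=q0 head=1 tape=yyyy[_]_x__   (q0,_)→(q0,y,R)
state=q0 head=2 tape=yyyyy[_]x__   (q0,_)→(q0,y,R)
state=q0 head=3 tape=yyyyyy[x]__   (q0,x)→(q3,x,R)
state=q3 head=4 tape=yyyyyyx[_]_   (q3,_)→(q2,z,R)
state=q2 head=5 tape=yyyyyyxz[_]
The non-blank tape span at halt is yyyyyyxz.

yyyyyyxz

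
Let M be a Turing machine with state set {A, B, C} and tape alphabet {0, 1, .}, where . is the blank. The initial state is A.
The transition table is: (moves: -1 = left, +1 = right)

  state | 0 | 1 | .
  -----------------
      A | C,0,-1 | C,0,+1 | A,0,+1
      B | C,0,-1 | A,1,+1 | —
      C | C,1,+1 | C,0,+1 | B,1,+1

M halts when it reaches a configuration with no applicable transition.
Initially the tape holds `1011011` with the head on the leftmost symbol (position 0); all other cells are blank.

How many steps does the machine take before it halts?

8

state=A head=0 tape=[1]011011..   (A,1)→(C,0,+1)
state=C head=1 tape=0[0]11011..   (C,0)→(C,1,+1)
state=C head=2 tape=01[1]1011..   (C,1)→(C,0,+1)
state=C head=3 tape=010[1]011..   (C,1)→(C,0,+1)
state=C head=4 tape=0100[0]11..   (C,0)→(C,1,+1)
state=C head=5 tape=01001[1]1..   (C,1)→(C,0,+1)
state=C head=6 tape=010010[1]..   (C,1)→(C,0,+1)
state=C head=7 tape=0100100[.].   (C,.)→(B,1,+1)
state=B head=8 tape=01001001[.]
M halts after 8 transitions.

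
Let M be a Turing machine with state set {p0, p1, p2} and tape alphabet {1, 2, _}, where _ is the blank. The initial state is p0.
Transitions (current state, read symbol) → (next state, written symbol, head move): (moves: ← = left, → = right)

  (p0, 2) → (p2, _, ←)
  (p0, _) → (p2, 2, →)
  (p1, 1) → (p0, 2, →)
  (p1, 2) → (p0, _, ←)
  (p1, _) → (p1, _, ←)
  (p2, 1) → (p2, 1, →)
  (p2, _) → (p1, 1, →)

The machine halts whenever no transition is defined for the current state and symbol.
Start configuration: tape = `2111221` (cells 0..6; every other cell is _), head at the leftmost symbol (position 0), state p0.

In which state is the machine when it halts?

p2

state=p0 head=0 tape=_[2]111221   (p0,2)→(p2,_,←)
state=p2 head=-1 tape=[_]_111221   (p2,_)→(p1,1,→)
state=p1 head=0 tape=1[_]111221   (p1,_)→(p1,_,←)
state=p1 head=-1 tape=[1]_111221   (p1,1)→(p0,2,→)
state=p0 head=0 tape=2[_]111221   (p0,_)→(p2,2,→)
state=p2 head=1 tape=22[1]11221   (p2,1)→(p2,1,→)
state=p2 head=2 tape=221[1]1221   (p2,1)→(p2,1,→)
state=p2 head=3 tape=2211[1]221   (p2,1)→(p2,1,→)
state=p2 head=4 tape=22111[2]21
No transition is defined for (p2, 2); M halts in state p2.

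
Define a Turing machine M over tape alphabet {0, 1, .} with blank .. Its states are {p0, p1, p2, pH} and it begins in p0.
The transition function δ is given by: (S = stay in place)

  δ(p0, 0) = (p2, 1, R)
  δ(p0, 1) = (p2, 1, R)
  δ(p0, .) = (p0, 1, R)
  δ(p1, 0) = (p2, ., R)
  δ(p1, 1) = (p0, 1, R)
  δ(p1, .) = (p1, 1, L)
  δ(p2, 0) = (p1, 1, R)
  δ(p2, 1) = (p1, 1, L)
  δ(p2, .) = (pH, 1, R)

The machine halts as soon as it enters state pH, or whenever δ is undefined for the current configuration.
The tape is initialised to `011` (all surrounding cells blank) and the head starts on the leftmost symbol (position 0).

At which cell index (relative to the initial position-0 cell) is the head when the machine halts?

p0 | [0]11..   read 0 → write 1, move R, go to p2
p2 | 1[1]1..   read 1 → write 1, move L, go to p1
p1 | [1]11..   read 1 → write 1, move R, go to p0
p0 | 1[1]1..   read 1 → write 1, move R, go to p2
p2 | 11[1]..   read 1 → write 1, move L, go to p1
p1 | 1[1]1..   read 1 → write 1, move R, go to p0
p0 | 11[1]..   read 1 → write 1, move R, go to p2
p2 | 111[.].   read . → write 1, move R, go to pH
pH | 1111[.]
At halt the head is at cell 4.

4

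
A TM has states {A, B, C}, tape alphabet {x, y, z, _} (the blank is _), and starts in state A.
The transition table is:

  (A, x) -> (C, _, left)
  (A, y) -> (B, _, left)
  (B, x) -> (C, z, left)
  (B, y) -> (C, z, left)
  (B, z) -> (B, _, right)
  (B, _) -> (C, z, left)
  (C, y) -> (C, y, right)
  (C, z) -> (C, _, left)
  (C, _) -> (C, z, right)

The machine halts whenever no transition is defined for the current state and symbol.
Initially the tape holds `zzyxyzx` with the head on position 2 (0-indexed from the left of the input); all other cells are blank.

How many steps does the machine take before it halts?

11

A | _zz[y]xyzx   read y → write _, move left, go to B
B | _z[z]_xyzx   read z → write _, move right, go to B
B | _z_[_]xyzx   read _ → write z, move left, go to C
C | _z[_]zxyzx   read _ → write z, move right, go to C
C | _zz[z]xyzx   read z → write _, move left, go to C
C | _z[z]_xyzx   read z → write _, move left, go to C
C | _[z]__xyzx   read z → write _, move left, go to C
C | [_]___xyzx   read _ → write z, move right, go to C
C | z[_]__xyzx   read _ → write z, move right, go to C
C | zz[_]_xyzx   read _ → write z, move right, go to C
C | zzz[_]xyzx   read _ → write z, move right, go to C
C | zzzz[x]yzx
M halts after 11 transitions.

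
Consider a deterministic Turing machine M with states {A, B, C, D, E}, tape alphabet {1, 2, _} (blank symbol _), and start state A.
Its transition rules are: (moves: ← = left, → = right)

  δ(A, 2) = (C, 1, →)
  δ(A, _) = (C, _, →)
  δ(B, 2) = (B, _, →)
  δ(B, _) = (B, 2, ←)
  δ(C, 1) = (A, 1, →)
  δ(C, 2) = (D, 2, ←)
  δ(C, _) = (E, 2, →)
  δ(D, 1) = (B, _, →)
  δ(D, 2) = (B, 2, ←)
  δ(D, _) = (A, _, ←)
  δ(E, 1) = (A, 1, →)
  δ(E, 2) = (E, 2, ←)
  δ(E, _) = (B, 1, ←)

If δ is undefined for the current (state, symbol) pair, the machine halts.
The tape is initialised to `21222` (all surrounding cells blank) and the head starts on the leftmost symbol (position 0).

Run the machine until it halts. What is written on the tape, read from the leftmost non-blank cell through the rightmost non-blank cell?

112222

A | [2]1222_   read 2 → write 1, move →, go to C
C | 1[1]222_   read 1 → write 1, move →, go to A
A | 11[2]22_   read 2 → write 1, move →, go to C
C | 111[2]2_   read 2 → write 2, move ←, go to D
D | 11[1]22_   read 1 → write _, move →, go to B
B | 11_[2]2_   read 2 → write _, move →, go to B
B | 11__[2]_   read 2 → write _, move →, go to B
B | 11___[_]   read _ → write 2, move ←, go to B
B | 11__[_]2   read _ → write 2, move ←, go to B
B | 11_[_]22   read _ → write 2, move ←, go to B
B | 11[_]222   read _ → write 2, move ←, go to B
B | 1[1]2222
The non-blank tape span at halt is 112222.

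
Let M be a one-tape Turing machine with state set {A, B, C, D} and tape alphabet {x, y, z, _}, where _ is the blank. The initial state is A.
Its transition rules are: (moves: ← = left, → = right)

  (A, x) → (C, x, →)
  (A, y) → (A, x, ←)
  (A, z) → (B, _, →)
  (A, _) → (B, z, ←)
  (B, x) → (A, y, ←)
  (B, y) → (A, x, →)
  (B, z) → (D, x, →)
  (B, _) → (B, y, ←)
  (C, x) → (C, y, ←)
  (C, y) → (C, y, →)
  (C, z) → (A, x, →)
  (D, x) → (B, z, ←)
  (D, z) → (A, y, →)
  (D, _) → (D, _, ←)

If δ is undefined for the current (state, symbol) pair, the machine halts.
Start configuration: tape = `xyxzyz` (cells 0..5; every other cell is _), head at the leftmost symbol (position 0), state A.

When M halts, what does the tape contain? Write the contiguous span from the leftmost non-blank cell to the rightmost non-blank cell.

state=A head=0 tape=_[x]yxzyz_   (A,x)→(C,x,→)
state=C head=1 tape=_x[y]xzyz_   (C,y)→(C,y,→)
state=C head=2 tape=_xy[x]zyz_   (C,x)→(C,y,←)
state=C head=1 tape=_x[y]yzyz_   (C,y)→(C,y,→)
state=C head=2 tape=_xy[y]zyz_   (C,y)→(C,y,→)
state=C head=3 tape=_xyy[z]yz_   (C,z)→(A,x,→)
state=A head=4 tape=_xyyx[y]z_   (A,y)→(A,x,←)
state=A head=3 tape=_xyy[x]xz_   (A,x)→(C,x,→)
state=C head=4 tape=_xyyx[x]z_   (C,x)→(C,y,←)
state=C head=3 tape=_xyy[x]yz_   (C,x)→(C,y,←)
state=C head=2 tape=_xy[y]yyz_   (C,y)→(C,y,→)
state=C head=3 tape=_xyy[y]yz_   (C,y)→(C,y,→)
state=C head=4 tape=_xyyy[y]z_   (C,y)→(C,y,→)
state=C head=5 tape=_xyyyy[z]_   (C,z)→(A,x,→)
state=A head=6 tape=_xyyyyx[_]   (A,_)→(B,z,←)
state=B head=5 tape=_xyyyy[x]z   (B,x)→(A,y,←)
state=A head=4 tape=_xyyy[y]yz   (A,y)→(A,x,←)
state=A head=3 tape=_xyy[y]xyz   (A,y)→(A,x,←)
state=A head=2 tape=_xy[y]xxyz   (A,y)→(A,x,←)
state=A head=1 tape=_x[y]xxxyz   (A,y)→(A,x,←)
state=A head=0 tape=_[x]xxxxyz   (A,x)→(C,x,→)
state=C head=1 tape=_x[x]xxxyz   (C,x)→(C,y,←)
state=C head=0 tape=_[x]yxxxyz   (C,x)→(C,y,←)
state=C head=-1 tape=[_]yyxxxyz
The non-blank tape span at halt is yyxxxyz.

yyxxxyz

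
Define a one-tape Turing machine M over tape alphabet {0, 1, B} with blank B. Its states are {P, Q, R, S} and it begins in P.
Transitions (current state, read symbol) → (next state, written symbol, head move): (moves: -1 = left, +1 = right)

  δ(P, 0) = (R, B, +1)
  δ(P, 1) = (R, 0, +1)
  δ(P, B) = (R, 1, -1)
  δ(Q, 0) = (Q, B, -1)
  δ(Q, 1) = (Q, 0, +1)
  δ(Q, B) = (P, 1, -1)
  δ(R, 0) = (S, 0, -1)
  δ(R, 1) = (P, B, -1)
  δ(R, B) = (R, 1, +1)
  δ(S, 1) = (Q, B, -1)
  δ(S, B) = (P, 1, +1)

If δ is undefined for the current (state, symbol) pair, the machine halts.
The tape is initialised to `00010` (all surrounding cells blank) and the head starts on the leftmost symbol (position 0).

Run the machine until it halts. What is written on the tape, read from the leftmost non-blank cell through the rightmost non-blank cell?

state=P head=0 tape=[0]0010   (P,0)→(R,B,+1)
state=R head=1 tape=B[0]010   (R,0)→(S,0,-1)
state=S head=0 tape=[B]0010   (S,B)→(P,1,+1)
state=P head=1 tape=1[0]010   (P,0)→(R,B,+1)
state=R head=2 tape=1B[0]10   (R,0)→(S,0,-1)
state=S head=1 tape=1[B]010   (S,B)→(P,1,+1)
state=P head=2 tape=11[0]10   (P,0)→(R,B,+1)
state=R head=3 tape=11B[1]0   (R,1)→(P,B,-1)
state=P head=2 tape=11[B]B0   (P,B)→(R,1,-1)
state=R head=1 tape=1[1]1B0   (R,1)→(P,B,-1)
state=P head=0 tape=[1]B1B0   (P,1)→(R,0,+1)
state=R head=1 tape=0[B]1B0   (R,B)→(R,1,+1)
state=R head=2 tape=01[1]B0   (R,1)→(P,B,-1)
state=P head=1 tape=0[1]BB0   (P,1)→(R,0,+1)
state=R head=2 tape=00[B]B0   (R,B)→(R,1,+1)
state=R head=3 tape=001[B]0   (R,B)→(R,1,+1)
state=R head=4 tape=0011[0]   (R,0)→(S,0,-1)
state=S head=3 tape=001[1]0   (S,1)→(Q,B,-1)
state=Q head=2 tape=00[1]B0   (Q,1)→(Q,0,+1)
state=Q head=3 tape=000[B]0   (Q,B)→(P,1,-1)
state=P head=2 tape=00[0]10   (P,0)→(R,B,+1)
state=R head=3 tape=00B[1]0   (R,1)→(P,B,-1)
state=P head=2 tape=00[B]B0   (P,B)→(R,1,-1)
state=R head=1 tape=0[0]1B0   (R,0)→(S,0,-1)
state=S head=0 tape=[0]01B0
The non-blank tape span at halt is 001B0.

001B0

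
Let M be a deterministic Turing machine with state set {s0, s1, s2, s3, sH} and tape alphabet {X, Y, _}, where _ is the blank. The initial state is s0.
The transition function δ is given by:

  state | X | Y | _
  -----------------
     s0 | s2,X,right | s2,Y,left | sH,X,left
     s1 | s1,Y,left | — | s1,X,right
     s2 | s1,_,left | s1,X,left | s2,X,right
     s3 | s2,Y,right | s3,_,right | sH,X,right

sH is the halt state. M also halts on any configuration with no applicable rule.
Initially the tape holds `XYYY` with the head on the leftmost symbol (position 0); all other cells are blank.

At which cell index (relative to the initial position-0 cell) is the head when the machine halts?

0

state=s0 head=0 tape=_[X]YYY   (s0,X)→(s2,X,right)
state=s2 head=1 tape=_X[Y]YY   (s2,Y)→(s1,X,left)
state=s1 head=0 tape=_[X]XYY   (s1,X)→(s1,Y,left)
state=s1 head=-1 tape=[_]YXYY   (s1,_)→(s1,X,right)
state=s1 head=0 tape=X[Y]XYY
At halt the head is at cell 0.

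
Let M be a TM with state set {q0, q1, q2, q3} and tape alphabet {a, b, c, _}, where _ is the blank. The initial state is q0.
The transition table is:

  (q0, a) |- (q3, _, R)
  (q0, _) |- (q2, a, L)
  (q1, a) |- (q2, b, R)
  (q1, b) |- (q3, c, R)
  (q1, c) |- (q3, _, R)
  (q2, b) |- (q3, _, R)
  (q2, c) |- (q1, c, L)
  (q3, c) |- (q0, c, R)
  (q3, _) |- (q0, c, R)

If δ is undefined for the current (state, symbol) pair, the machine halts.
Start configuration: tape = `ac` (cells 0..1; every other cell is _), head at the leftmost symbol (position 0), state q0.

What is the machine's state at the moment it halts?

q0 | [a]c_   read a → write _, move R, go to q3
q3 | _[c]_   read c → write c, move R, go to q0
q0 | _c[_]   read _ → write a, move L, go to q2
q2 | _[c]a   read c → write c, move L, go to q1
q1 | [_]ca
No transition is defined for (q1, _); M halts in state q1.

q1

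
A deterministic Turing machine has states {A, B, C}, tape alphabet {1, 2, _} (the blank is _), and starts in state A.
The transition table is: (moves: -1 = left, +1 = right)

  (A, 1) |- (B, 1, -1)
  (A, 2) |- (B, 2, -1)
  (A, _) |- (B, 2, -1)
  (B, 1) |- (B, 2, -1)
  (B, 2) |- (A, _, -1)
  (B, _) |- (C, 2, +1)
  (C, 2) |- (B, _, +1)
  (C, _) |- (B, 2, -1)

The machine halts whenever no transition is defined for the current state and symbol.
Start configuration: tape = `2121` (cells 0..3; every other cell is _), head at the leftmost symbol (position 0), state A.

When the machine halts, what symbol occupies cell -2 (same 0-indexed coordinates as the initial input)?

A | __[2]121   read 2 → write 2, move -1, go to B
B | _[_]2121   read _ → write 2, move +1, go to C
C | _2[2]121   read 2 → write _, move +1, go to B
B | _2_[1]21   read 1 → write 2, move -1, go to B
B | _2[_]221   read _ → write 2, move +1, go to C
C | _22[2]21   read 2 → write _, move +1, go to B
B | _22_[2]1   read 2 → write _, move -1, go to A
A | _22[_]_1   read _ → write 2, move -1, go to B
B | _2[2]2_1   read 2 → write _, move -1, go to A
A | _[2]_2_1   read 2 → write 2, move -1, go to B
B | [_]2_2_1   read _ → write 2, move +1, go to C
C | 2[2]_2_1   read 2 → write _, move +1, go to B
B | 2_[_]2_1   read _ → write 2, move +1, go to C
C | 2_2[2]_1   read 2 → write _, move +1, go to B
B | 2_2_[_]1   read _ → write 2, move +1, go to C
C | 2_2_2[1]
Cell -2 holds 2 when M halts.

2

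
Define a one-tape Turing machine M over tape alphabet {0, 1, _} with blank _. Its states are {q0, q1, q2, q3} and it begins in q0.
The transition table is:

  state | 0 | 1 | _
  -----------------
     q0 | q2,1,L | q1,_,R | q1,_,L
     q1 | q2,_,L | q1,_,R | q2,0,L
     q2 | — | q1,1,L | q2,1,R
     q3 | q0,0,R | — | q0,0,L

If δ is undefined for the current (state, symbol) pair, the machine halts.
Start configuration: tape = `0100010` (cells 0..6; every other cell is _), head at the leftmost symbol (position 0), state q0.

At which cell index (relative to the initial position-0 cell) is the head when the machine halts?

3

q0 | _[0]100010   read 0 → write 1, move L, go to q2
q2 | [_]1100010   read _ → write 1, move R, go to q2
q2 | 1[1]100010   read 1 → write 1, move L, go to q1
q1 | [1]1100010   read 1 → write _, move R, go to q1
q1 | _[1]100010   read 1 → write _, move R, go to q1
q1 | __[1]00010   read 1 → write _, move R, go to q1
q1 | ___[0]0010   read 0 → write _, move L, go to q2
q2 | __[_]_0010   read _ → write 1, move R, go to q2
q2 | __1[_]0010   read _ → write 1, move R, go to q2
q2 | __11[0]010
At halt the head is at cell 3.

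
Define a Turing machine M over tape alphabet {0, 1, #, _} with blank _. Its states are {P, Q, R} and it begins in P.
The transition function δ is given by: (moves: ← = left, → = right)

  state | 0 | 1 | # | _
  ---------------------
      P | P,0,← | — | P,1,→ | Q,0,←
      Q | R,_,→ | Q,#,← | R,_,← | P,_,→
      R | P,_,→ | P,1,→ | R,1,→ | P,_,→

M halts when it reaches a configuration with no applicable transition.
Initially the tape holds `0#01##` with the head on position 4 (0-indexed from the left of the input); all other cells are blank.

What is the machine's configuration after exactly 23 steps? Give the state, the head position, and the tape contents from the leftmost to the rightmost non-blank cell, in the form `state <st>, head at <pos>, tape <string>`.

state P, head at 5, tape 0#_11100

state=P head=4 tape=0#01[#]#__   (P,#)→(P,1,→)
state=P head=5 tape=0#011[#]__   (P,#)→(P,1,→)
state=P head=6 tape=0#0111[_]_   (P,_)→(Q,0,←)
state=Q head=5 tape=0#011[1]0_   (Q,1)→(Q,#,←)
state=Q head=4 tape=0#01[1]#0_   (Q,1)→(Q,#,←)
state=Q head=3 tape=0#0[1]##0_   (Q,1)→(Q,#,←)
state=Q head=2 tape=0#[0]###0_   (Q,0)→(R,_,→)
state=R head=3 tape=0#_[#]##0_   (R,#)→(R,1,→)
state=R head=4 tape=0#_1[#]#0_   (R,#)→(R,1,→)
state=R head=5 tape=0#_11[#]0_   (R,#)→(R,1,→)
state=R head=6 tape=0#_111[0]_   (R,0)→(P,_,→)
state=P head=7 tape=0#_111_[_]   (P,_)→(Q,0,←)
state=Q head=6 tape=0#_111[_]0   (Q,_)→(P,_,→)
state=P head=7 tape=0#_111_[0]   (P,0)→(P,0,←)
state=P head=6 tape=0#_111[_]0   (P,_)→(Q,0,←)
state=Q head=5 tape=0#_11[1]00   (Q,1)→(Q,#,←)
state=Q head=4 tape=0#_1[1]#00   (Q,1)→(Q,#,←)
state=Q head=3 tape=0#_[1]##00   (Q,1)→(Q,#,←)
state=Q head=2 tape=0#[_]###00   (Q,_)→(P,_,→)
state=P head=3 tape=0#_[#]##00   (P,#)→(P,1,→)
state=P head=4 tape=0#_1[#]#00   (P,#)→(P,1,→)
state=P head=5 tape=0#_11[#]00   (P,#)→(P,1,→)
state=P head=6 tape=0#_111[0]0   (P,0)→(P,0,←)
state=P head=5 tape=0#_11[1]00
After 23 steps: state P, head at 5, tape 0#_11100.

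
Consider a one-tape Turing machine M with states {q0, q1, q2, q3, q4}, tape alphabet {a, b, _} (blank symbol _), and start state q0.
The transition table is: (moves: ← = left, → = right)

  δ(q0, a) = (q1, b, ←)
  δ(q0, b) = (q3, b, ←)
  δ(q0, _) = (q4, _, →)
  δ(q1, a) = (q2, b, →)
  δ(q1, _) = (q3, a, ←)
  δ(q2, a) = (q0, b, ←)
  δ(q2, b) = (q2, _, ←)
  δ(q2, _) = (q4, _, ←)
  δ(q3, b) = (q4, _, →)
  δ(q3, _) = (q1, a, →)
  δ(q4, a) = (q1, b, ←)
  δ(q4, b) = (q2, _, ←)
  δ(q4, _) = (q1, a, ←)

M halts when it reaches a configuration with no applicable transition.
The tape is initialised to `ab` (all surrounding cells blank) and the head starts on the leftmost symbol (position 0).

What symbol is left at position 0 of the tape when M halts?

_

q0 | ______[a]b   read a → write b, move ←, go to q1
q1 | _____[_]bb   read _ → write a, move ←, go to q3
q3 | ____[_]abb   read _ → write a, move →, go to q1
q1 | ____a[a]bb   read a → write b, move →, go to q2
q2 | ____ab[b]b   read b → write _, move ←, go to q2
q2 | ____a[b]_b   read b → write _, move ←, go to q2
q2 | ____[a]__b   read a → write b, move ←, go to q0
q0 | ___[_]b__b   read _ → write _, move →, go to q4
q4 | ____[b]__b   read b → write _, move ←, go to q2
q2 | ___[_]___b   read _ → write _, move ←, go to q4
q4 | __[_]____b   read _ → write a, move ←, go to q1
q1 | _[_]a____b   read _ → write a, move ←, go to q3
q3 | [_]aa____b   read _ → write a, move →, go to q1
q1 | a[a]a____b   read a → write b, move →, go to q2
q2 | ab[a]____b   read a → write b, move ←, go to q0
q0 | a[b]b____b   read b → write b, move ←, go to q3
q3 | [a]bb____b
Cell 0 holds _ when M halts.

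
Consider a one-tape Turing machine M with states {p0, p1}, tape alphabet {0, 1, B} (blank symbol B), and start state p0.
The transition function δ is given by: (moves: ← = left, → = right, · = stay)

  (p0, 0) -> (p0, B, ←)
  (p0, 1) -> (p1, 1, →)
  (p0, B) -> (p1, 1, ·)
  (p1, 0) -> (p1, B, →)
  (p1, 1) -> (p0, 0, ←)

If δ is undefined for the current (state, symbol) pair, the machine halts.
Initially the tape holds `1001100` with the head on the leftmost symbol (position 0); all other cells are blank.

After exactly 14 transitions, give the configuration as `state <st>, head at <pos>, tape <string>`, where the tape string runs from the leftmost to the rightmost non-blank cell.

state p1, head at 3, tape 1BB1000

p0 | [1]001100   read 1 → write 1, move →, go to p1
p1 | 1[0]01100   read 0 → write B, move →, go to p1
p1 | 1B[0]1100   read 0 → write B, move →, go to p1
p1 | 1BB[1]100   read 1 → write 0, move ←, go to p0
p0 | 1B[B]0100   read B → write 1, move ·, go to p1
p1 | 1B[1]0100   read 1 → write 0, move ←, go to p0
p0 | 1[B]00100   read B → write 1, move ·, go to p1
p1 | 1[1]00100   read 1 → write 0, move ←, go to p0
p0 | [1]000100   read 1 → write 1, move →, go to p1
p1 | 1[0]00100   read 0 → write B, move →, go to p1
p1 | 1B[0]0100   read 0 → write B, move →, go to p1
p1 | 1BB[0]100   read 0 → write B, move →, go to p1
p1 | 1BBB[1]00   read 1 → write 0, move ←, go to p0
p0 | 1BB[B]000   read B → write 1, move ·, go to p1
p1 | 1BB[1]000
After 14 steps: state p1, head at 3, tape 1BB1000.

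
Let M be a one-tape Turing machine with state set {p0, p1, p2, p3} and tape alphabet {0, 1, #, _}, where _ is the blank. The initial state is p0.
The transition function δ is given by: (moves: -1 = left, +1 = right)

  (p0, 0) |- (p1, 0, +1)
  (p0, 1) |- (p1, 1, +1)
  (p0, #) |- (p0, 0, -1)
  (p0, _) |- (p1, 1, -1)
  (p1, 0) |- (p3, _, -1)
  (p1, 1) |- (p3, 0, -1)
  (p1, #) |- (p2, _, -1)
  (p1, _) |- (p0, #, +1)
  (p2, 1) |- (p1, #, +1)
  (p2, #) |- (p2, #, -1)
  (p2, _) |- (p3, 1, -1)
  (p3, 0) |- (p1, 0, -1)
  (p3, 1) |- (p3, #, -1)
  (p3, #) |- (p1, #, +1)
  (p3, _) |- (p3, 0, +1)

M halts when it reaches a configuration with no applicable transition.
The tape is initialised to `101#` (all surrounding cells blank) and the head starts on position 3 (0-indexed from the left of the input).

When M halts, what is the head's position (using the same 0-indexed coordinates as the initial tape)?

state=p0 head=3 tape=___101[#]   (p0,#)→(p0,0,-1)
state=p0 head=2 tape=___10[1]0   (p0,1)→(p1,1,+1)
state=p1 head=3 tape=___101[0]   (p1,0)→(p3,_,-1)
state=p3 head=2 tape=___10[1]_   (p3,1)→(p3,#,-1)
state=p3 head=1 tape=___1[0]#_   (p3,0)→(p1,0,-1)
state=p1 head=0 tape=___[1]0#_   (p1,1)→(p3,0,-1)
state=p3 head=-1 tape=__[_]00#_   (p3,_)→(p3,0,+1)
state=p3 head=0 tape=__0[0]0#_   (p3,0)→(p1,0,-1)
state=p1 head=-1 tape=__[0]00#_   (p1,0)→(p3,_,-1)
state=p3 head=-2 tape=_[_]_00#_   (p3,_)→(p3,0,+1)
state=p3 head=-1 tape=_0[_]00#_   (p3,_)→(p3,0,+1)
state=p3 head=0 tape=_00[0]0#_   (p3,0)→(p1,0,-1)
state=p1 head=-1 tape=_0[0]00#_   (p1,0)→(p3,_,-1)
state=p3 head=-2 tape=_[0]_00#_   (p3,0)→(p1,0,-1)
state=p1 head=-3 tape=[_]0_00#_   (p1,_)→(p0,#,+1)
state=p0 head=-2 tape=#[0]_00#_   (p0,0)→(p1,0,+1)
state=p1 head=-1 tape=#0[_]00#_   (p1,_)→(p0,#,+1)
state=p0 head=0 tape=#0#[0]0#_   (p0,0)→(p1,0,+1)
state=p1 head=1 tape=#0#0[0]#_   (p1,0)→(p3,_,-1)
state=p3 head=0 tape=#0#[0]_#_   (p3,0)→(p1,0,-1)
state=p1 head=-1 tape=#0[#]0_#_   (p1,#)→(p2,_,-1)
state=p2 head=-2 tape=#[0]_0_#_
At halt the head is at cell -2.

-2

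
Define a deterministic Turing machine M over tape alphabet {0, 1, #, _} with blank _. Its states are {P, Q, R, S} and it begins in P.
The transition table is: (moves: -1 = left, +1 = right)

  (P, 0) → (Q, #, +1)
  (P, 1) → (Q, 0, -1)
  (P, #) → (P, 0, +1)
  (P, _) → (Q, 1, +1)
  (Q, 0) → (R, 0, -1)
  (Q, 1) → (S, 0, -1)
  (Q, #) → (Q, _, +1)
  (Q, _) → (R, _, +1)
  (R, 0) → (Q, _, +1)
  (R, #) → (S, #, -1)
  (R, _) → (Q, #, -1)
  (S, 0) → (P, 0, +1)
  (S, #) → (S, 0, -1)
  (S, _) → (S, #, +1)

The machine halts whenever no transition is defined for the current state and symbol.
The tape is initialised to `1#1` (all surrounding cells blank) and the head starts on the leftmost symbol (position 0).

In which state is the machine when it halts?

S

state=P head=0 tape=_[1]#1___   (P,1)→(Q,0,-1)
state=Q head=-1 tape=[_]0#1___   (Q,_)→(R,_,+1)
state=R head=0 tape=_[0]#1___   (R,0)→(Q,_,+1)
state=Q head=1 tape=__[#]1___   (Q,#)→(Q,_,+1)
state=Q head=2 tape=___[1]___   (Q,1)→(S,0,-1)
state=S head=1 tape=__[_]0___   (S,_)→(S,#,+1)
state=S head=2 tape=__#[0]___   (S,0)→(P,0,+1)
state=P head=3 tape=__#0[_]__   (P,_)→(Q,1,+1)
state=Q head=4 tape=__#01[_]_   (Q,_)→(R,_,+1)
state=R head=5 tape=__#01_[_]   (R,_)→(Q,#,-1)
state=Q head=4 tape=__#01[_]#   (Q,_)→(R,_,+1)
state=R head=5 tape=__#01_[#]   (R,#)→(S,#,-1)
state=S head=4 tape=__#01[_]#   (S,_)→(S,#,+1)
state=S head=5 tape=__#01#[#]   (S,#)→(S,0,-1)
state=S head=4 tape=__#01[#]0   (S,#)→(S,0,-1)
state=S head=3 tape=__#0[1]00
No transition is defined for (S, 1); M halts in state S.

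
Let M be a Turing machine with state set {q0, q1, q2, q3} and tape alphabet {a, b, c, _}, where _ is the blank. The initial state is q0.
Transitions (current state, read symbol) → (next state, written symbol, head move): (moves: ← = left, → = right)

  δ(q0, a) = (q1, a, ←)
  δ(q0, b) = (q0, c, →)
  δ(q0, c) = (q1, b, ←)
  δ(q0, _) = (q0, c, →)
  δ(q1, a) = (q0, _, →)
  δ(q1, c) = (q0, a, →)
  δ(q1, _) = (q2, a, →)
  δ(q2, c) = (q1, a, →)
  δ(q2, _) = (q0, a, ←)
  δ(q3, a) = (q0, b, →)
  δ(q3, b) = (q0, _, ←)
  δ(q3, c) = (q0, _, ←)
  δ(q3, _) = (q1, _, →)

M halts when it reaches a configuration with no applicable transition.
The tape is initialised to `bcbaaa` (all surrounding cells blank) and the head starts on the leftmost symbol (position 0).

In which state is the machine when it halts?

state=q0 head=0 tape=[b]cbaaa   (q0,b)→(q0,c,→)
state=q0 head=1 tape=c[c]baaa   (q0,c)→(q1,b,←)
state=q1 head=0 tape=[c]bbaaa   (q1,c)→(q0,a,→)
state=q0 head=1 tape=a[b]baaa   (q0,b)→(q0,c,→)
state=q0 head=2 tape=ac[b]aaa   (q0,b)→(q0,c,→)
state=q0 head=3 tape=acc[a]aa   (q0,a)→(q1,a,←)
state=q1 head=2 tape=ac[c]aaa   (q1,c)→(q0,a,→)
state=q0 head=3 tape=aca[a]aa   (q0,a)→(q1,a,←)
state=q1 head=2 tape=ac[a]aaa   (q1,a)→(q0,_,→)
state=q0 head=3 tape=ac_[a]aa   (q0,a)→(q1,a,←)
state=q1 head=2 tape=ac[_]aaa   (q1,_)→(q2,a,→)
state=q2 head=3 tape=aca[a]aa
No transition is defined for (q2, a); M halts in state q2.

q2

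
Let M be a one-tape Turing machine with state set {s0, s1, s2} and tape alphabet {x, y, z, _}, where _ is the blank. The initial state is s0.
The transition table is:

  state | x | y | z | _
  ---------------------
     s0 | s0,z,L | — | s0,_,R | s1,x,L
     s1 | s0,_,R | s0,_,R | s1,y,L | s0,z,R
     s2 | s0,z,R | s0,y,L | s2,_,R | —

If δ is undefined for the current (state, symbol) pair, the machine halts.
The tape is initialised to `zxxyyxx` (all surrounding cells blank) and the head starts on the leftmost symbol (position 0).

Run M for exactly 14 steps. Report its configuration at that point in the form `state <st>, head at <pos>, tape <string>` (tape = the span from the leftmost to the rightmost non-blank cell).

s0 | _[z]xxyyxx   read z → write _, move R, go to s0
s0 | __[x]xyyxx   read x → write z, move L, go to s0
s0 | _[_]zxyyxx   read _ → write x, move L, go to s1
s1 | [_]xzxyyxx   read _ → write z, move R, go to s0
s0 | z[x]zxyyxx   read x → write z, move L, go to s0
s0 | [z]zzxyyxx   read z → write _, move R, go to s0
s0 | _[z]zxyyxx   read z → write _, move R, go to s0
s0 | __[z]xyyxx   read z → write _, move R, go to s0
s0 | ___[x]yyxx   read x → write z, move L, go to s0
s0 | __[_]zyyxx   read _ → write x, move L, go to s1
s1 | _[_]xzyyxx   read _ → write z, move R, go to s0
s0 | _z[x]zyyxx   read x → write z, move L, go to s0
s0 | _[z]zzyyxx   read z → write _, move R, go to s0
s0 | __[z]zyyxx   read z → write _, move R, go to s0
s0 | ___[z]yyxx
After 14 steps: state s0, head at 2, tape zyyxx.

state s0, head at 2, tape zyyxx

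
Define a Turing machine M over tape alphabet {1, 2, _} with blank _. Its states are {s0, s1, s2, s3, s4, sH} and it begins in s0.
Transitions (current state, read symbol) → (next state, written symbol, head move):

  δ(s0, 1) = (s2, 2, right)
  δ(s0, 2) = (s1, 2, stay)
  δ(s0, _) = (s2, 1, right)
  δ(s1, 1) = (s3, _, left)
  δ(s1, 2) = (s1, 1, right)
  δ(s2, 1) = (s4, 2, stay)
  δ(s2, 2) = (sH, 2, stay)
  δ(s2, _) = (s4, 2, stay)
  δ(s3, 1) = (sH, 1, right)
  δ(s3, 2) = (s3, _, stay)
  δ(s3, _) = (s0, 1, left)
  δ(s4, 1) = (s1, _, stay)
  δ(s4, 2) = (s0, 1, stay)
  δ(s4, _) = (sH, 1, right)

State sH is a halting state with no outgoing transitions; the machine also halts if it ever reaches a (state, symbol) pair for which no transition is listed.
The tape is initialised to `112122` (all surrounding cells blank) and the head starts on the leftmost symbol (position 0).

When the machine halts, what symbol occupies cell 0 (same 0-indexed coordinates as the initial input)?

state=s0 head=0 tape=[1]12122   (s0,1)→(s2,2,right)
state=s2 head=1 tape=2[1]2122   (s2,1)→(s4,2,stay)
state=s4 head=1 tape=2[2]2122   (s4,2)→(s0,1,stay)
state=s0 head=1 tape=2[1]2122   (s0,1)→(s2,2,right)
state=s2 head=2 tape=22[2]122   (s2,2)→(sH,2,stay)
state=sH head=2 tape=22[2]122
Cell 0 holds 2 when M halts.

2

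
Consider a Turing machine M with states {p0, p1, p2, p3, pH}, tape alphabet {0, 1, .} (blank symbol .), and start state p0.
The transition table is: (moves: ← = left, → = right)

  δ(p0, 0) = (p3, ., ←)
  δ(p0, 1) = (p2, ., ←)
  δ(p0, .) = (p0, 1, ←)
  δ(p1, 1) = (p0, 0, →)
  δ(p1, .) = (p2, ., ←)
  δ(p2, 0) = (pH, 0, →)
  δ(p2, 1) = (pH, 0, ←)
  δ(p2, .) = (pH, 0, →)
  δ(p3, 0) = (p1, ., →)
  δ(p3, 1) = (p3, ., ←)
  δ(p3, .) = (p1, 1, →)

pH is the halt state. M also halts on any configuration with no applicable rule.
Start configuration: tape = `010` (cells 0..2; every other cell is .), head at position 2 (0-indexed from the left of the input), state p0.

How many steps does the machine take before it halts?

5

state=p0 head=2 tape=01[0]   (p0,0)→(p3,.,←)
state=p3 head=1 tape=0[1].   (p3,1)→(p3,.,←)
state=p3 head=0 tape=[0]..   (p3,0)→(p1,.,→)
state=p1 head=1 tape=.[.].   (p1,.)→(p2,.,←)
state=p2 head=0 tape=[.]..   (p2,.)→(pH,0,→)
state=pH head=1 tape=0[.].
M halts after 5 transitions.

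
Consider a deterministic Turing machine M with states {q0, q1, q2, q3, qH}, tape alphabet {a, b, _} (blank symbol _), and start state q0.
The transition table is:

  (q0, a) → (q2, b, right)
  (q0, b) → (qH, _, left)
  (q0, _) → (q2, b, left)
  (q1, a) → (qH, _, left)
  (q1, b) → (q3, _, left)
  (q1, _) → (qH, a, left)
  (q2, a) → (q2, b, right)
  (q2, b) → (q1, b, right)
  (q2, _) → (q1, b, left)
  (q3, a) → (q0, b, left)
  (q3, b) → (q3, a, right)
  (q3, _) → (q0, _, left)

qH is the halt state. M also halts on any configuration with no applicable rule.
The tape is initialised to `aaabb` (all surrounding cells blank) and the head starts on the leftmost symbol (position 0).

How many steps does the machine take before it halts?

state=q0 head=0 tape=_____[a]aabb   (q0,a)→(q2,b,right)
state=q2 head=1 tape=_____b[a]abb   (q2,a)→(q2,b,right)
state=q2 head=2 tape=_____bb[a]bb   (q2,a)→(q2,b,right)
state=q2 head=3 tape=_____bbb[b]b   (q2,b)→(q1,b,right)
state=q1 head=4 tape=_____bbbb[b]   (q1,b)→(q3,_,left)
state=q3 head=3 tape=_____bbb[b]_   (q3,b)→(q3,a,right)
state=q3 head=4 tape=_____bbba[_]   (q3,_)→(q0,_,left)
state=q0 head=3 tape=_____bbb[a]_   (q0,a)→(q2,b,right)
state=q2 head=4 tape=_____bbbb[_]   (q2,_)→(q1,b,left)
state=q1 head=3 tape=_____bbb[b]b   (q1,b)→(q3,_,left)
state=q3 head=2 tape=_____bb[b]_b   (q3,b)→(q3,a,right)
state=q3 head=3 tape=_____bba[_]b   (q3,_)→(q0,_,left)
state=q0 head=2 tape=_____bb[a]_b   (q0,a)→(q2,b,right)
state=q2 head=3 tape=_____bbb[_]b   (q2,_)→(q1,b,left)
state=q1 head=2 tape=_____bb[b]bb   (q1,b)→(q3,_,left)
state=q3 head=1 tape=_____b[b]_bb   (q3,b)→(q3,a,right)
state=q3 head=2 tape=_____ba[_]bb   (q3,_)→(q0,_,left)
state=q0 head=1 tape=_____b[a]_bb   (q0,a)→(q2,b,right)
state=q2 head=2 tape=_____bb[_]bb   (q2,_)→(q1,b,left)
state=q1 head=1 tape=_____b[b]bbb   (q1,b)→(q3,_,left)
state=q3 head=0 tape=_____[b]_bbb   (q3,b)→(q3,a,right)
state=q3 head=1 tape=_____a[_]bbb   (q3,_)→(q0,_,left)
state=q0 head=0 tape=_____[a]_bbb   (q0,a)→(q2,b,right)
state=q2 head=1 tape=_____b[_]bbb   (q2,_)→(q1,b,left)
state=q1 head=0 tape=_____[b]bbbb   (q1,b)→(q3,_,left)
state=q3 head=-1 tape=____[_]_bbbb   (q3,_)→(q0,_,left)
state=q0 head=-2 tape=___[_]__bbbb   (q0,_)→(q2,b,left)
state=q2 head=-3 tape=__[_]b__bbbb   (q2,_)→(q1,b,left)
state=q1 head=-4 tape=_[_]bb__bbbb   (q1,_)→(qH,a,left)
state=qH head=-5 tape=[_]abb__bbbb
M halts after 29 transitions.

29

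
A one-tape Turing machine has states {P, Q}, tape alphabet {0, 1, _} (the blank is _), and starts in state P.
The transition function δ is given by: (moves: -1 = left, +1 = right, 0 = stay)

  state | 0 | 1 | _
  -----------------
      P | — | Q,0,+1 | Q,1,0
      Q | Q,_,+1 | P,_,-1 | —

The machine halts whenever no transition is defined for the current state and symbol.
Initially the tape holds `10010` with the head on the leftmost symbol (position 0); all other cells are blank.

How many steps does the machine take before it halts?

8

P | [1]0010   read 1 → write 0, move +1, go to Q
Q | 0[0]010   read 0 → write _, move +1, go to Q
Q | 0_[0]10   read 0 → write _, move +1, go to Q
Q | 0__[1]0   read 1 → write _, move -1, go to P
P | 0_[_]_0   read _ → write 1, move 0, go to Q
Q | 0_[1]_0   read 1 → write _, move -1, go to P
P | 0[_]__0   read _ → write 1, move 0, go to Q
Q | 0[1]__0   read 1 → write _, move -1, go to P
P | [0]___0
M halts after 8 transitions.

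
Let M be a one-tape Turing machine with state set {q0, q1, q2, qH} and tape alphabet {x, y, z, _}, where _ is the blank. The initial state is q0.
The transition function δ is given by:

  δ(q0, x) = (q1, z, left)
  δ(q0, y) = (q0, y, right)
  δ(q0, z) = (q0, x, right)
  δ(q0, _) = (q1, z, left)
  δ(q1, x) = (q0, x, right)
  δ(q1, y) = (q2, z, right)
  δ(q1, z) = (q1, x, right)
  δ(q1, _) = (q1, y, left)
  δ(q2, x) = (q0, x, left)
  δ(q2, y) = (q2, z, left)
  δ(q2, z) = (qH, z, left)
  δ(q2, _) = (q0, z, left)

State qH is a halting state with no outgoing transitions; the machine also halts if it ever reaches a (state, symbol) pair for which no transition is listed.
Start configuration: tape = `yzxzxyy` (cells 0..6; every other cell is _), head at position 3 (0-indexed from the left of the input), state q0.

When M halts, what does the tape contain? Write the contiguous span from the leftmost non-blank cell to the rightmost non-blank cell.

yzxxxyzz

state=q0 head=3 tape=yzx[z]xyy_   (q0,z)→(q0,x,right)
state=q0 head=4 tape=yzxx[x]yy_   (q0,x)→(q1,z,left)
state=q1 head=3 tape=yzx[x]zyy_   (q1,x)→(q0,x,right)
state=q0 head=4 tape=yzxx[z]yy_   (q0,z)→(q0,x,right)
state=q0 head=5 tape=yzxxx[y]y_   (q0,y)→(q0,y,right)
state=q0 head=6 tape=yzxxxy[y]_   (q0,y)→(q0,y,right)
state=q0 head=7 tape=yzxxxyy[_]   (q0,_)→(q1,z,left)
state=q1 head=6 tape=yzxxxy[y]z   (q1,y)→(q2,z,right)
state=q2 head=7 tape=yzxxxyz[z]   (q2,z)→(qH,z,left)
state=qH head=6 tape=yzxxxy[z]z
The non-blank tape span at halt is yzxxxyzz.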